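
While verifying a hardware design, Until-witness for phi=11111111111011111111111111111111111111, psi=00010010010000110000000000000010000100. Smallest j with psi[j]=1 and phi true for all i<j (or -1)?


(phi U psi) at 0: need smallest j with psi[j]=1 and phi[i]=1 for all i in [0,j).
Scan from step 0:
  step 0: phi=1, psi=0 -> continue
  step 1: phi=1, psi=0 -> continue
  step 2: phi=1, psi=0 -> continue
  step 3: psi=1 and phi held for [0,3) -> witness found
Witness step = 3

3


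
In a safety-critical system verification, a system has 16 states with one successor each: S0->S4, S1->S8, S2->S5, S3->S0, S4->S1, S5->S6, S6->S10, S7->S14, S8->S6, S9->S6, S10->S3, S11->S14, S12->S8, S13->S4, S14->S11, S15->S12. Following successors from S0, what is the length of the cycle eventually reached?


Trace from S0 until a state repeats:
  S0 -> S4 -> S1 -> S8 -> S6 -> S10 -> S3 -> S0
S0 first seen at step 0, revisited at step 7.
Cycle length = 7 - 0 = 7

7


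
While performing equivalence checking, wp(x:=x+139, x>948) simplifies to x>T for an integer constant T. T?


Formula: wp(x:=E, P) = P[E/x] (substitute E for x in postcondition)
Step 1: Postcondition: x>948
Step 2: Substitute x+139 for x: x+139>948
Step 3: Solve for x: x > 948-139 = 809

809


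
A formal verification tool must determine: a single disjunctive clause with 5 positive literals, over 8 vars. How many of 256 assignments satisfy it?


Step 1: Total=2^8=256
Step 2: Unsat when all 5 false: 2^3=8
Step 3: Sat=256-8=248

248


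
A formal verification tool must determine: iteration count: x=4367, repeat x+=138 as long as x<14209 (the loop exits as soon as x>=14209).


Step 1: x goes from 4367 toward 14209 by 138; the body runs while x<14209, so iterations = ceil((bound-start)/step)
Step 2: Distance=9842
Step 3: ceil(9842/138)=72

72


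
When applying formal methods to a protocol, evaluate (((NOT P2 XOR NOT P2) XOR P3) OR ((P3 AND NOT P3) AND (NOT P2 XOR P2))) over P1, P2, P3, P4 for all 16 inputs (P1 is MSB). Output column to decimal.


Formula: (((NOT P2 XOR NOT P2) XOR P3) OR ((P3 AND NOT P3) AND (NOT P2 XOR P2))) over P1, P2, P3, P4 (16 rows)
Evaluate each row (bits = P1,P2,P3,P4, MSB first):
  row 0 [0000]: (((NOT 0 XOR NOT 0) XOR 0) OR ((0 AND NOT 0) AND (NOT 0 XOR 0))) -> 0
  row 1 [0001]: (((NOT 0 XOR NOT 0) XOR 0) OR ((0 AND NOT 0) AND (NOT 0 XOR 0))) -> 0
  row 2 [0010]: (((NOT 0 XOR NOT 0) XOR 1) OR ((1 AND NOT 1) AND (NOT 0 XOR 0))) -> 1
  row 3 [0011]: (((NOT 0 XOR NOT 0) XOR 1) OR ((1 AND NOT 1) AND (NOT 0 XOR 0))) -> 1
  row 4 [0100]: (((NOT 1 XOR NOT 1) XOR 0) OR ((0 AND NOT 0) AND (NOT 1 XOR 1))) -> 0
  row 5 [0101]: (((NOT 1 XOR NOT 1) XOR 0) OR ((0 AND NOT 0) AND (NOT 1 XOR 1))) -> 0
  row 6 [0110]: (((NOT 1 XOR NOT 1) XOR 1) OR ((1 AND NOT 1) AND (NOT 1 XOR 1))) -> 1
  row 7 [0111]: (((NOT 1 XOR NOT 1) XOR 1) OR ((1 AND NOT 1) AND (NOT 1 XOR 1))) -> 1
  row 8 [1000]: (((NOT 0 XOR NOT 0) XOR 0) OR ((0 AND NOT 0) AND (NOT 0 XOR 0))) -> 0
  row 9 [1001]: (((NOT 0 XOR NOT 0) XOR 0) OR ((0 AND NOT 0) AND (NOT 0 XOR 0))) -> 0
  row 10 [1010]: (((NOT 0 XOR NOT 0) XOR 1) OR ((1 AND NOT 1) AND (NOT 0 XOR 0))) -> 1
  row 11 [1011]: (((NOT 0 XOR NOT 0) XOR 1) OR ((1 AND NOT 1) AND (NOT 0 XOR 0))) -> 1
  row 12 [1100]: (((NOT 1 XOR NOT 1) XOR 0) OR ((0 AND NOT 0) AND (NOT 1 XOR 1))) -> 0
  row 13 [1101]: (((NOT 1 XOR NOT 1) XOR 0) OR ((0 AND NOT 0) AND (NOT 1 XOR 1))) -> 0
  row 14 [1110]: (((NOT 1 XOR NOT 1) XOR 1) OR ((1 AND NOT 1) AND (NOT 1 XOR 1))) -> 1
  row 15 [1111]: (((NOT 1 XOR NOT 1) XOR 1) OR ((1 AND NOT 1) AND (NOT 1 XOR 1))) -> 1
Full result column, 4 rows per line (P1,P2 fixed per line; P3,P4 runs 00..11 left to right):
  rows 0-3 [P1,P2=00]: 0011  = hex 3
  rows 4-7 [P1,P2=01]: 0011  = hex 3
  rows 8-11 [P1,P2=10]: 0011  = hex 3
  rows 12-15 [P1,P2=11]: 0011  = hex 3
Output column (row 0 .. row 15) = 0011001100110011
Output column grouped in 4s = 0011 0011 0011 0011 = 0x3333
Convert to decimal digit by digit (value = value*16 + digit):
  3 -> 3
  3*16 + 3 = 51
  51*16 + 3 = 819
  819*16 + 3 = 13107
Decimal = 13107

13107


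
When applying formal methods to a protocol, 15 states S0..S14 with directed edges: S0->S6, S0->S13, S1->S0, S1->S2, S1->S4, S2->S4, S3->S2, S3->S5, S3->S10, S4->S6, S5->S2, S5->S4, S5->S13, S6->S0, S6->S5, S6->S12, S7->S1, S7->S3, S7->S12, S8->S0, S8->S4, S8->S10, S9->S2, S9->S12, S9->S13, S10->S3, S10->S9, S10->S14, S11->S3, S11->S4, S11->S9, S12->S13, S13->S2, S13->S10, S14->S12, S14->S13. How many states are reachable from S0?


BFS from S0:
  layer 0: {S0}
  layer 1: {S6, S13}
  layer 2: {S2, S5, S10, S12}
  layer 3: {S3, S4, S9, S14}
Reachable set: {S0, S2, S3, S4, S5, S6, S9, S10, S12, S13, S14}
Count = 11

11


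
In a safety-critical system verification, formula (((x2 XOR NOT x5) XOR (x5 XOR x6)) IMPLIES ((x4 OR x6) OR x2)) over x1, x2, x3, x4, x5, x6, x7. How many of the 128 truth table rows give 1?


Formula: (((x2 XOR NOT x5) XOR (x5 XOR x6)) IMPLIES ((x4 OR x6) OR x2)) over 7 vars (128 rows)
Evaluate each row (x1, x2, x3, x4, x5, x6, x7 as bits, MSB first):
  row 0 [0000000]: (((0 XOR NOT 0) XOR (0 XOR 0)) IMPLIES ((0 OR 0) OR 0)) -> 0
  row 1 [0000001]: (((0 XOR NOT 0) XOR (0 XOR 0)) IMPLIES ((0 OR 0) OR 0)) -> 0
  row 2 [0000010]: (((0 XOR NOT 0) XOR (0 XOR 1)) IMPLIES ((0 OR 1) OR 0)) -> 1
  row 3 [0000011]: (((0 XOR NOT 0) XOR (0 XOR 1)) IMPLIES ((0 OR 1) OR 0)) -> 1
  row 4 [0000100]: (((0 XOR NOT 1) XOR (1 XOR 0)) IMPLIES ((0 OR 0) OR 0)) -> 0
  (every remaining row is evaluated the same way; all 128 results are listed next)
Full result column, 8 rows per line (x1,x2,x3,x4 fixed per line; x5,x6,x7 runs 000..111 left to right):
  rows 0-7 [x1,x2,x3,x4=0000]: 00110011  (ones: 4)
  rows 8-15 [x1,x2,x3,x4=0001]: 11111111  (ones: 8)
  rows 16-23 [x1,x2,x3,x4=0010]: 00110011  (ones: 4)
  rows 24-31 [x1,x2,x3,x4=0011]: 11111111  (ones: 8)
  rows 32-39 [x1,x2,x3,x4=0100]: 11111111  (ones: 8)
  rows 40-47 [x1,x2,x3,x4=0101]: 11111111  (ones: 8)
  rows 48-55 [x1,x2,x3,x4=0110]: 11111111  (ones: 8)
  rows 56-63 [x1,x2,x3,x4=0111]: 11111111  (ones: 8)
  rows 64-71 [x1,x2,x3,x4=1000]: 00110011  (ones: 4)
  rows 72-79 [x1,x2,x3,x4=1001]: 11111111  (ones: 8)
  rows 80-87 [x1,x2,x3,x4=1010]: 00110011  (ones: 4)
  rows 88-95 [x1,x2,x3,x4=1011]: 11111111  (ones: 8)
  rows 96-103 [x1,x2,x3,x4=1100]: 11111111  (ones: 8)
  rows 104-111 [x1,x2,x3,x4=1101]: 11111111  (ones: 8)
  rows 112-119 [x1,x2,x3,x4=1110]: 11111111  (ones: 8)
  rows 120-127 [x1,x2,x3,x4=1111]: 11111111  (ones: 8)
Count of 1-rows = 4+8+4+8+8+8+8+8+4+8+4+8+8+8+8+8 = 112

112


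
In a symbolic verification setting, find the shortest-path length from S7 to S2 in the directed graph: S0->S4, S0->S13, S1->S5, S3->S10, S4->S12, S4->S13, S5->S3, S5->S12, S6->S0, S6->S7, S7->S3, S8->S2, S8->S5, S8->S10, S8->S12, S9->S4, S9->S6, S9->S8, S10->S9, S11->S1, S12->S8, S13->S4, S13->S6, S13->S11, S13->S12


BFS layer-by-layer from S7:
  dist 0: {S7}
  dist 1: {S3}
  dist 2: {S10}
  dist 3: {S9}
  dist 4: {S4, S6, S8}
  dist 5: {S0, S2, S5, S12, S13}
  -> S2 reached at distance 5
Shortest path length = 5

5


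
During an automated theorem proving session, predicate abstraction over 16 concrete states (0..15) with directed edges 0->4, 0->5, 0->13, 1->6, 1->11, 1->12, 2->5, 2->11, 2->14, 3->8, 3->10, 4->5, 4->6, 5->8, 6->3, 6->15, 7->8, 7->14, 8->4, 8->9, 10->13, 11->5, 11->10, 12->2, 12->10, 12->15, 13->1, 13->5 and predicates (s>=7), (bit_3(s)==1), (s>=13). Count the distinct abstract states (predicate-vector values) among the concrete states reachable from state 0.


BFS from 0:
Concrete reachable: {0, 1, 2, 3, 4, 5, 6, 8, 9, 10, 11, 12, 13, 14, 15}
Abstract via predicates (s>=7), (bit_3(s)==1), (s>=13):
  (0,0,0) <- {0, 1, 2, 3, 4, 5, 6}
  (1,1,0) <- {8, 9, 10, 11, 12}
  (1,1,1) <- {13, 14, 15}
Distinct abstract states = 3

3


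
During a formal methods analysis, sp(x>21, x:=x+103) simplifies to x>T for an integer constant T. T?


Formula: sp(P, x:=E) = exists old_x. (x = E[old_x/x]) AND P[old_x/x] (old_x is the value of x before the assignment; eliminate old_x by solving x = E[old_x/x] for old_x)
Step 1: Precondition P: x>21, i.e. old_x > 21
Step 2: Assignment gives x = old_x + 103, so old_x = x - 103
Step 3: Substitute into P: x - 103 > 21
Step 4: Simplify: x > 21+103 = 124

124


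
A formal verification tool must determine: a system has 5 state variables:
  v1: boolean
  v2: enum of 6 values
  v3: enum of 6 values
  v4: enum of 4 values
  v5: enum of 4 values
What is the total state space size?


State space = product of domain sizes of all variables.
Domain sizes:
  v1 (boolean): 2
  v2 (enum of 6 values): 6
  v3 (enum of 6 values): 6
  v4 (enum of 4 values): 4
  v5 (enum of 4 values): 4
Product = 2 * 6 * 6 * 4 * 4 = 1152

1152


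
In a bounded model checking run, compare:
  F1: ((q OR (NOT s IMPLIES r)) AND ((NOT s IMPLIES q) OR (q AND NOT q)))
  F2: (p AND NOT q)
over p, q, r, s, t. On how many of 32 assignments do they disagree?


F1 = ((q OR (NOT s IMPLIES r)) AND ((NOT s IMPLIES q) OR (q AND NOT q)))
F2 = (p AND NOT q)
Evaluate both on each of 32 rows (bits = p,q,r,s,t):
  row 0 [00000]: F1=0 F2=0 -> 0
  row 1 [00001]: F1=0 F2=0 -> 0
  row 2 [00010]: F1=1 F2=0 (differ) -> 1
  row 3 [00011]: F1=1 F2=0 (differ) -> 1
  row 4 [00100]: F1=0 F2=0 -> 0
  row 5 [00101]: F1=0 F2=0 -> 0
  row 6 [00110]: F1=1 F2=0 (differ) -> 1
  row 7 [00111]: F1=1 F2=0 (differ) -> 1
  row 8 [01000]: F1=1 F2=0 (differ) -> 1
  row 9 [01001]: F1=1 F2=0 (differ) -> 1
  row 10 [01010]: F1=1 F2=0 (differ) -> 1
  row 11 [01011]: F1=1 F2=0 (differ) -> 1
  row 12 [01100]: F1=1 F2=0 (differ) -> 1
  row 13 [01101]: F1=1 F2=0 (differ) -> 1
  row 14 [01110]: F1=1 F2=0 (differ) -> 1
  row 15 [01111]: F1=1 F2=0 (differ) -> 1
  row 16 [10000]: F1=0 F2=1 (differ) -> 1
  row 17 [10001]: F1=0 F2=1 (differ) -> 1
  row 18 [10010]: F1=1 F2=1 -> 0
  row 19 [10011]: F1=1 F2=1 -> 0
  row 20 [10100]: F1=0 F2=1 (differ) -> 1
  row 21 [10101]: F1=0 F2=1 (differ) -> 1
  row 22 [10110]: F1=1 F2=1 -> 0
  row 23 [10111]: F1=1 F2=1 -> 0
  row 24 [11000]: F1=1 F2=0 (differ) -> 1
  row 25 [11001]: F1=1 F2=0 (differ) -> 1
  row 26 [11010]: F1=1 F2=0 (differ) -> 1
  row 27 [11011]: F1=1 F2=0 (differ) -> 1
  row 28 [11100]: F1=1 F2=0 (differ) -> 1
  row 29 [11101]: F1=1 F2=0 (differ) -> 1
  row 30 [11110]: F1=1 F2=0 (differ) -> 1
  row 31 [11111]: F1=1 F2=0 (differ) -> 1
Full result column, 8 rows per line (p,q fixed per line; r,s,t runs 000..111 left to right):
  rows 0-7 [p,q=00]: 00110011  (ones: 4)
  rows 8-15 [p,q=01]: 11111111  (ones: 8)
  rows 16-23 [p,q=10]: 11001100  (ones: 4)
  rows 24-31 [p,q=11]: 11111111  (ones: 8)
Disagreements = 4+8+4+8 = 24

24


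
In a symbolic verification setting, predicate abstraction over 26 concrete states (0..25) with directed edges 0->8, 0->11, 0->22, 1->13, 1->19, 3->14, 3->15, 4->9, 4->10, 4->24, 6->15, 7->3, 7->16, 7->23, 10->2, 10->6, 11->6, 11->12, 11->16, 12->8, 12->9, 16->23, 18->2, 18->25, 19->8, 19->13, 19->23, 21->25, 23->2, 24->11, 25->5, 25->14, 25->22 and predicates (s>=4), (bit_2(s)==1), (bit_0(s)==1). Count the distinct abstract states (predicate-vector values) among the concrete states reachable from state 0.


BFS from 0:
Concrete reachable: {0, 2, 6, 8, 9, 11, 12, 15, 16, 22, 23}
Abstract via predicates (s>=4), (bit_2(s)==1), (bit_0(s)==1):
  (0,0,0) <- {0, 2}
  (1,0,0) <- {8, 16}
  (1,0,1) <- {9, 11}
  (1,1,0) <- {6, 12, 22}
  (1,1,1) <- {15, 23}
Distinct abstract states = 5

5


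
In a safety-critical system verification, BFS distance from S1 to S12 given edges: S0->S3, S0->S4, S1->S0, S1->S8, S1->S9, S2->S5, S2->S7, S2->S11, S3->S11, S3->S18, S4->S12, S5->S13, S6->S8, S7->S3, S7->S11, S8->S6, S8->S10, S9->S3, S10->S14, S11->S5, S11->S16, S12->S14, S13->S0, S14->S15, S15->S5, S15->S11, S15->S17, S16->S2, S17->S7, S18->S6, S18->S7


BFS layer-by-layer from S1:
  dist 0: {S1}
  dist 1: {S0, S8, S9}
  dist 2: {S3, S4, S6, S10}
  dist 3: {S11, S12, S14, S18}
  -> S12 reached at distance 3
Shortest path length = 3

3


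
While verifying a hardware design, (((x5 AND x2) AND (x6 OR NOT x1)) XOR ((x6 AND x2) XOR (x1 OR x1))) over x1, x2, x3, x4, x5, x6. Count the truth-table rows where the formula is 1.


Formula: (((x5 AND x2) AND (x6 OR NOT x1)) XOR ((x6 AND x2) XOR (x1 OR x1))) over 6 vars (64 rows)
Evaluate each row (x1, x2, x3, x4, x5, x6 as bits, MSB first):
  row 0 [000000]: (((0 AND 0) AND (0 OR NOT 0)) XOR ((0 AND 0) XOR (0 OR 0))) -> 0
  row 1 [000001]: (((0 AND 0) AND (1 OR NOT 0)) XOR ((1 AND 0) XOR (0 OR 0))) -> 0
  row 2 [000010]: (((1 AND 0) AND (0 OR NOT 0)) XOR ((0 AND 0) XOR (0 OR 0))) -> 0
  row 3 [000011]: (((1 AND 0) AND (1 OR NOT 0)) XOR ((1 AND 0) XOR (0 OR 0))) -> 0
  row 4 [000100]: (((0 AND 0) AND (0 OR NOT 0)) XOR ((0 AND 0) XOR (0 OR 0))) -> 0
  (every remaining row is evaluated the same way; all 64 results are listed next)
Full result column, 8 rows per line (x1,x2,x3 fixed per line; x4,x5,x6 runs 000..111 left to right):
  rows 0-7 [x1,x2,x3=000]: 00000000  (ones: 0)
  rows 8-15 [x1,x2,x3=001]: 00000000  (ones: 0)
  rows 16-23 [x1,x2,x3=010]: 01100110  (ones: 4)
  rows 24-31 [x1,x2,x3=011]: 01100110  (ones: 4)
  rows 32-39 [x1,x2,x3=100]: 11111111  (ones: 8)
  rows 40-47 [x1,x2,x3=101]: 11111111  (ones: 8)
  rows 48-55 [x1,x2,x3=110]: 10111011  (ones: 6)
  rows 56-63 [x1,x2,x3=111]: 10111011  (ones: 6)
Count of 1-rows = 0+0+4+4+8+8+6+6 = 36

36


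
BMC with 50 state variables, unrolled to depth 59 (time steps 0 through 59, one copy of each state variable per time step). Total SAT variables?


BMC unrolls to depth k, creating one copy of each state var for steps 0..k.
Step count = 59 + 1 = 60 (steps 0 through 59)
Vars per step = 50
Total = 50 * 60 = 3000

3000


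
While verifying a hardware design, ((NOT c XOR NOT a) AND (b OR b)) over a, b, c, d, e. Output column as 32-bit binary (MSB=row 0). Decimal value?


Formula: ((NOT c XOR NOT a) AND (b OR b)) over a, b, c, d, e (32 rows)
Evaluate each row (bits = a,b,c,d,e, MSB first):
  row 0 [00000]: ((NOT 0 XOR NOT 0) AND (0 OR 0)) -> 0
  row 1 [00001]: ((NOT 0 XOR NOT 0) AND (0 OR 0)) -> 0
  row 2 [00010]: ((NOT 0 XOR NOT 0) AND (0 OR 0)) -> 0
  row 3 [00011]: ((NOT 0 XOR NOT 0) AND (0 OR 0)) -> 0
  row 4 [00100]: ((NOT 1 XOR NOT 0) AND (0 OR 0)) -> 0
  row 5 [00101]: ((NOT 1 XOR NOT 0) AND (0 OR 0)) -> 0
  row 6 [00110]: ((NOT 1 XOR NOT 0) AND (0 OR 0)) -> 0
  row 7 [00111]: ((NOT 1 XOR NOT 0) AND (0 OR 0)) -> 0
  row 8 [01000]: ((NOT 0 XOR NOT 0) AND (1 OR 1)) -> 0
  row 9 [01001]: ((NOT 0 XOR NOT 0) AND (1 OR 1)) -> 0
  row 10 [01010]: ((NOT 0 XOR NOT 0) AND (1 OR 1)) -> 0
  row 11 [01011]: ((NOT 0 XOR NOT 0) AND (1 OR 1)) -> 0
  row 12 [01100]: ((NOT 1 XOR NOT 0) AND (1 OR 1)) -> 1
  row 13 [01101]: ((NOT 1 XOR NOT 0) AND (1 OR 1)) -> 1
  row 14 [01110]: ((NOT 1 XOR NOT 0) AND (1 OR 1)) -> 1
  row 15 [01111]: ((NOT 1 XOR NOT 0) AND (1 OR 1)) -> 1
  row 16 [10000]: ((NOT 0 XOR NOT 1) AND (0 OR 0)) -> 0
  row 17 [10001]: ((NOT 0 XOR NOT 1) AND (0 OR 0)) -> 0
  row 18 [10010]: ((NOT 0 XOR NOT 1) AND (0 OR 0)) -> 0
  row 19 [10011]: ((NOT 0 XOR NOT 1) AND (0 OR 0)) -> 0
  row 20 [10100]: ((NOT 1 XOR NOT 1) AND (0 OR 0)) -> 0
  row 21 [10101]: ((NOT 1 XOR NOT 1) AND (0 OR 0)) -> 0
  row 22 [10110]: ((NOT 1 XOR NOT 1) AND (0 OR 0)) -> 0
  row 23 [10111]: ((NOT 1 XOR NOT 1) AND (0 OR 0)) -> 0
  row 24 [11000]: ((NOT 0 XOR NOT 1) AND (1 OR 1)) -> 1
  row 25 [11001]: ((NOT 0 XOR NOT 1) AND (1 OR 1)) -> 1
  row 26 [11010]: ((NOT 0 XOR NOT 1) AND (1 OR 1)) -> 1
  row 27 [11011]: ((NOT 0 XOR NOT 1) AND (1 OR 1)) -> 1
  row 28 [11100]: ((NOT 1 XOR NOT 1) AND (1 OR 1)) -> 0
  row 29 [11101]: ((NOT 1 XOR NOT 1) AND (1 OR 1)) -> 0
  row 30 [11110]: ((NOT 1 XOR NOT 1) AND (1 OR 1)) -> 0
  row 31 [11111]: ((NOT 1 XOR NOT 1) AND (1 OR 1)) -> 0
Full result column, 4 rows per line (a,b,c fixed per line; d,e runs 00..11 left to right):
  rows 0-3 [a,b,c=000]: 0000  = hex 0
  rows 4-7 [a,b,c=001]: 0000  = hex 0
  rows 8-11 [a,b,c=010]: 0000  = hex 0
  rows 12-15 [a,b,c=011]: 1111  = hex F
  rows 16-19 [a,b,c=100]: 0000  = hex 0
  rows 20-23 [a,b,c=101]: 0000  = hex 0
  rows 24-27 [a,b,c=110]: 1111  = hex F
  rows 28-31 [a,b,c=111]: 0000  = hex 0
Output column (row 0 .. row 31) = 00000000000011110000000011110000
Output column grouped in 4s = 0000 0000 0000 1111 0000 0000 1111 0000 = 0x000F00F0
Convert to decimal digit by digit (value = value*16 + digit):
  0 -> 0
  0*16 + 0 = 0
  0*16 + 0 = 0
  0*16 + 15 (F) = 15
  15*16 + 0 = 240
  240*16 + 0 = 3840
  3840*16 + 15 (F) = 61455
  61455*16 + 0 = 983280
Decimal = 983280

983280


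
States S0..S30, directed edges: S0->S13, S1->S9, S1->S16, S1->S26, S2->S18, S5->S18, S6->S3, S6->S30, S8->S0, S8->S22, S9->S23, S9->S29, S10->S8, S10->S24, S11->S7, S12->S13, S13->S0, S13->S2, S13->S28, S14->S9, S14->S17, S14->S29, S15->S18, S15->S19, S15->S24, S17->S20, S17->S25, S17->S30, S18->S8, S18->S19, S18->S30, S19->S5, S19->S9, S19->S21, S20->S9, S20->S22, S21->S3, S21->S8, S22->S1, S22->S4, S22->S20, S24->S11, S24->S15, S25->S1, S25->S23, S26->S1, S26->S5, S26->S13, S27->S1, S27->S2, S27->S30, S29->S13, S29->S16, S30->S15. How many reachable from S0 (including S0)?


BFS from S0:
  layer 0: {S0}
  layer 1: {S13}
  layer 2: {S2, S28}
  layer 3: {S18}
  layer 4: {S8, S19, S30}
  layer 5: {S5, S9, S15, S21, S22}
  layer 6: {S1, S3, S4, S20, S23, S24, S29}
  layer 7: {S11, S16, S26}
  layer 8: {S7}
Reachable set: {S0, S1, S2, S3, S4, S5, S7, S8, S9, S11, S13, S15, S16, S18, S19, S20, S21, S22, S23, S24, S26, S28, S29, S30}
Count = 24

24


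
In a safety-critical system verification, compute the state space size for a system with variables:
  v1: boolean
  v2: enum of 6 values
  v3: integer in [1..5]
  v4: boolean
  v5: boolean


State space = product of domain sizes of all variables.
Domain sizes:
  v1 (boolean): 2
  v2 (enum of 6 values): 6
  v3 (integer in [1..5]): 5
  v4 (boolean): 2
  v5 (boolean): 2
Product = 2 * 6 * 5 * 2 * 2 = 240

240


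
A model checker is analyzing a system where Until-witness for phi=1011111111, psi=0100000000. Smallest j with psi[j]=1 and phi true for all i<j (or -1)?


(phi U psi) at 0: need smallest j with psi[j]=1 and phi[i]=1 for all i in [0,j).
Scan from step 0:
  step 0: phi=1, psi=0 -> continue
  step 1: psi=1 and phi held for [0,1) -> witness found
Witness step = 1

1


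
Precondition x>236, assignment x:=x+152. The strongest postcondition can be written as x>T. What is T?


Formula: sp(P, x:=E) = exists old_x. (x = E[old_x/x]) AND P[old_x/x] (old_x is the value of x before the assignment; eliminate old_x by solving x = E[old_x/x] for old_x)
Step 1: Precondition P: x>236, i.e. old_x > 236
Step 2: Assignment gives x = old_x + 152, so old_x = x - 152
Step 3: Substitute into P: x - 152 > 236
Step 4: Simplify: x > 236+152 = 388

388


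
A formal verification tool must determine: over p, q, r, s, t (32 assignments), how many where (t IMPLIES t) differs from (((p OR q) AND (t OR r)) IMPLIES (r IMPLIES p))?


F1 = (t IMPLIES t)
F2 = (((p OR q) AND (t OR r)) IMPLIES (r IMPLIES p))
Evaluate both on each of 32 rows (bits = p,q,r,s,t):
  row 0 [00000]: F1=1 F2=1 -> 0
  row 1 [00001]: F1=1 F2=1 -> 0
  row 2 [00010]: F1=1 F2=1 -> 0
  row 3 [00011]: F1=1 F2=1 -> 0
  row 4 [00100]: F1=1 F2=1 -> 0
  row 5 [00101]: F1=1 F2=1 -> 0
  row 6 [00110]: F1=1 F2=1 -> 0
  row 7 [00111]: F1=1 F2=1 -> 0
  row 8 [01000]: F1=1 F2=1 -> 0
  row 9 [01001]: F1=1 F2=1 -> 0
  row 10 [01010]: F1=1 F2=1 -> 0
  row 11 [01011]: F1=1 F2=1 -> 0
  row 12 [01100]: F1=1 F2=0 (differ) -> 1
  row 13 [01101]: F1=1 F2=0 (differ) -> 1
  row 14 [01110]: F1=1 F2=0 (differ) -> 1
  row 15 [01111]: F1=1 F2=0 (differ) -> 1
  row 16 [10000]: F1=1 F2=1 -> 0
  row 17 [10001]: F1=1 F2=1 -> 0
  row 18 [10010]: F1=1 F2=1 -> 0
  row 19 [10011]: F1=1 F2=1 -> 0
  row 20 [10100]: F1=1 F2=1 -> 0
  row 21 [10101]: F1=1 F2=1 -> 0
  row 22 [10110]: F1=1 F2=1 -> 0
  row 23 [10111]: F1=1 F2=1 -> 0
  row 24 [11000]: F1=1 F2=1 -> 0
  row 25 [11001]: F1=1 F2=1 -> 0
  row 26 [11010]: F1=1 F2=1 -> 0
  row 27 [11011]: F1=1 F2=1 -> 0
  row 28 [11100]: F1=1 F2=1 -> 0
  row 29 [11101]: F1=1 F2=1 -> 0
  row 30 [11110]: F1=1 F2=1 -> 0
  row 31 [11111]: F1=1 F2=1 -> 0
Full result column, 8 rows per line (p,q fixed per line; r,s,t runs 000..111 left to right):
  rows 0-7 [p,q=00]: 00000000  (ones: 0)
  rows 8-15 [p,q=01]: 00001111  (ones: 4)
  rows 16-23 [p,q=10]: 00000000  (ones: 0)
  rows 24-31 [p,q=11]: 00000000  (ones: 0)
Disagreements = 0+4+0+0 = 4

4


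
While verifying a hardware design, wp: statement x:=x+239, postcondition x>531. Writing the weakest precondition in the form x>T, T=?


Formula: wp(x:=E, P) = P[E/x] (substitute E for x in postcondition)
Step 1: Postcondition: x>531
Step 2: Substitute x+239 for x: x+239>531
Step 3: Solve for x: x > 531-239 = 292

292


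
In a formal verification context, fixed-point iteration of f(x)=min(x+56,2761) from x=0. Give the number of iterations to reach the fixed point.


Step 1: x=0, cap=2761, increment=56
Step 2: x grows by 56 each step until capped at 2761; fixed point is x=2761
Step 3: iterations = ceil(2761/56) = 50

50


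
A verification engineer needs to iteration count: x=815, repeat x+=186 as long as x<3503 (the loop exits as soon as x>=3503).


Step 1: x goes from 815 toward 3503 by 186; the body runs while x<3503, so iterations = ceil((bound-start)/step)
Step 2: Distance=2688
Step 3: ceil(2688/186)=15

15


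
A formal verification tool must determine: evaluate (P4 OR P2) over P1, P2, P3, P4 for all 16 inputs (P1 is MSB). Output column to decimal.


Formula: (P4 OR P2) over P1, P2, P3, P4 (16 rows)
Evaluate each row (bits = P1,P2,P3,P4, MSB first):
  row 0 [0000]: (0 OR 0) -> 0
  row 1 [0001]: (1 OR 0) -> 1
  row 2 [0010]: (0 OR 0) -> 0
  row 3 [0011]: (1 OR 0) -> 1
  row 4 [0100]: (0 OR 1) -> 1
  row 5 [0101]: (1 OR 1) -> 1
  row 6 [0110]: (0 OR 1) -> 1
  row 7 [0111]: (1 OR 1) -> 1
  row 8 [1000]: (0 OR 0) -> 0
  row 9 [1001]: (1 OR 0) -> 1
  row 10 [1010]: (0 OR 0) -> 0
  row 11 [1011]: (1 OR 0) -> 1
  row 12 [1100]: (0 OR 1) -> 1
  row 13 [1101]: (1 OR 1) -> 1
  row 14 [1110]: (0 OR 1) -> 1
  row 15 [1111]: (1 OR 1) -> 1
Full result column, 4 rows per line (P1,P2 fixed per line; P3,P4 runs 00..11 left to right):
  rows 0-3 [P1,P2=00]: 0101  = hex 5
  rows 4-7 [P1,P2=01]: 1111  = hex F
  rows 8-11 [P1,P2=10]: 0101  = hex 5
  rows 12-15 [P1,P2=11]: 1111  = hex F
Output column (row 0 .. row 15) = 0101111101011111
Output column grouped in 4s = 0101 1111 0101 1111 = 0x5F5F
Convert to decimal digit by digit (value = value*16 + digit):
  5 -> 5
  5*16 + 15 (F) = 95
  95*16 + 5 = 1525
  1525*16 + 15 (F) = 24415
Decimal = 24415

24415


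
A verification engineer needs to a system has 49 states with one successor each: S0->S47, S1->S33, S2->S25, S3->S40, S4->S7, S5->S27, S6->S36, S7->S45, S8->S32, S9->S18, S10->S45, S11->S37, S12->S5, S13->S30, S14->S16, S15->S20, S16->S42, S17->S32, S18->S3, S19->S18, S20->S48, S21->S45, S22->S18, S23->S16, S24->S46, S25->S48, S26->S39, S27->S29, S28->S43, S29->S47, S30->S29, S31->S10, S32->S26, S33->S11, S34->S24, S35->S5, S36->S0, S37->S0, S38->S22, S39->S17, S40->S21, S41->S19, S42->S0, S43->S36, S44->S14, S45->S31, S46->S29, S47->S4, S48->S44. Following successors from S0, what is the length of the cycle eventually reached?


Trace from S0 until a state repeats:
  S0 -> S47 -> S4 -> S7 -> S45 -> S31 -> S10 -> S45
S45 first seen at step 4, revisited at step 7.
Cycle length = 7 - 4 = 3

3


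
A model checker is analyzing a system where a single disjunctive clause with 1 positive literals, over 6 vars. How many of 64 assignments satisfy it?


Step 1: Total=2^6=64
Step 2: Unsat when all 1 false: 2^5=32
Step 3: Sat=64-32=32

32


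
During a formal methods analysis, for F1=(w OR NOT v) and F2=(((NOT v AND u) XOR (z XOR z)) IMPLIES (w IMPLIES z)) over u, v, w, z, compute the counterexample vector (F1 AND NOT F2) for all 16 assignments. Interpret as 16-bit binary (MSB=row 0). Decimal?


F1 = (w OR NOT v)
F2 = (((NOT v AND u) XOR (z XOR z)) IMPLIES (w IMPLIES z))
Counterexample to F1=>F2 is where F1=1 and F2=0.
Evaluate each row (bits = u,v,w,z, MSB first):
  row 0 [0000]: F1=1 F2=1 -> F1&~F2 -> 0
  row 1 [0001]: F1=1 F2=1 -> F1&~F2 -> 0
  row 2 [0010]: F1=1 F2=1 -> F1&~F2 -> 0
  row 3 [0011]: F1=1 F2=1 -> F1&~F2 -> 0
  row 4 [0100]: F1=0 F2=1 -> F1&~F2 -> 0
  row 5 [0101]: F1=0 F2=1 -> F1&~F2 -> 0
  row 6 [0110]: F1=1 F2=1 -> F1&~F2 -> 0
  row 7 [0111]: F1=1 F2=1 -> F1&~F2 -> 0
  row 8 [1000]: F1=1 F2=1 -> F1&~F2 -> 0
  row 9 [1001]: F1=1 F2=1 -> F1&~F2 -> 0
  row 10 [1010]: F1=1 F2=0 -> F1&~F2 -> 1
  row 11 [1011]: F1=1 F2=1 -> F1&~F2 -> 0
  row 12 [1100]: F1=0 F2=1 -> F1&~F2 -> 0
  row 13 [1101]: F1=0 F2=1 -> F1&~F2 -> 0
  row 14 [1110]: F1=1 F2=1 -> F1&~F2 -> 0
  row 15 [1111]: F1=1 F2=1 -> F1&~F2 -> 0
Full result column, 4 rows per line (u,v fixed per line; w,z runs 00..11 left to right):
  rows 0-3 [u,v=00]: 0000  = hex 0
  rows 4-7 [u,v=01]: 0000  = hex 0
  rows 8-11 [u,v=10]: 0010  = hex 2
  rows 12-15 [u,v=11]: 0000  = hex 0
Counterexample vector (row 0 .. row 15) = 0000000000100000
Output column grouped in 4s = 0000 0000 0010 0000 = 0x0020
Convert to decimal digit by digit (value = value*16 + digit):
  0 -> 0
  0*16 + 0 = 0
  0*16 + 2 = 2
  2*16 + 0 = 32
Decimal = 32

32


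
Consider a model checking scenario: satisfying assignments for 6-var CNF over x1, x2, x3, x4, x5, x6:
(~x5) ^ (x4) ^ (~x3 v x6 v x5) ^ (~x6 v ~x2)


CNF with 4 clauses over 6 vars (64 assignments).
An assignment satisfies CNF iff every clause has >=1 true literal.
Check each row (bits = x1,x2,x3,x4,x5,x6; clause T/F shown):
  row 0 [000000]: clauses=TFTT -> 0
  row 1 [000001]: clauses=TFTT -> 0
  row 2 [000010]: clauses=FFTT -> 0
  row 3 [000011]: clauses=FFTT -> 0
  row 4 [000100]: clauses=TTTT -> 1
  (every remaining row is evaluated the same way; all 64 results are listed next)
Full result column, 8 rows per line (x1,x2,x3 fixed per line; x4,x5,x6 runs 000..111 left to right):
  rows 0-7 [x1,x2,x3=000]: 00001100  (ones: 2)
  rows 8-15 [x1,x2,x3=001]: 00000100  (ones: 1)
  rows 16-23 [x1,x2,x3=010]: 00001000  (ones: 1)
  rows 24-31 [x1,x2,x3=011]: 00000000  (ones: 0)
  rows 32-39 [x1,x2,x3=100]: 00001100  (ones: 2)
  rows 40-47 [x1,x2,x3=101]: 00000100  (ones: 1)
  rows 48-55 [x1,x2,x3=110]: 00001000  (ones: 1)
  rows 56-63 [x1,x2,x3=111]: 00000000  (ones: 0)
Satisfying assignments = 2+1+1+0+2+1+1+0 = 8

8


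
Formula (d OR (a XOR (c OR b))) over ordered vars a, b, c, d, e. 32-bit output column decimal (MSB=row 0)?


Formula: (d OR (a XOR (c OR b))) over a, b, c, d, e (32 rows)
Evaluate each row (bits = a,b,c,d,e, MSB first):
  row 0 [00000]: (0 OR (0 XOR (0 OR 0))) -> 0
  row 1 [00001]: (0 OR (0 XOR (0 OR 0))) -> 0
  row 2 [00010]: (1 OR (0 XOR (0 OR 0))) -> 1
  row 3 [00011]: (1 OR (0 XOR (0 OR 0))) -> 1
  row 4 [00100]: (0 OR (0 XOR (1 OR 0))) -> 1
  row 5 [00101]: (0 OR (0 XOR (1 OR 0))) -> 1
  row 6 [00110]: (1 OR (0 XOR (1 OR 0))) -> 1
  row 7 [00111]: (1 OR (0 XOR (1 OR 0))) -> 1
  row 8 [01000]: (0 OR (0 XOR (0 OR 1))) -> 1
  row 9 [01001]: (0 OR (0 XOR (0 OR 1))) -> 1
  row 10 [01010]: (1 OR (0 XOR (0 OR 1))) -> 1
  row 11 [01011]: (1 OR (0 XOR (0 OR 1))) -> 1
  row 12 [01100]: (0 OR (0 XOR (1 OR 1))) -> 1
  row 13 [01101]: (0 OR (0 XOR (1 OR 1))) -> 1
  row 14 [01110]: (1 OR (0 XOR (1 OR 1))) -> 1
  row 15 [01111]: (1 OR (0 XOR (1 OR 1))) -> 1
  row 16 [10000]: (0 OR (1 XOR (0 OR 0))) -> 1
  row 17 [10001]: (0 OR (1 XOR (0 OR 0))) -> 1
  row 18 [10010]: (1 OR (1 XOR (0 OR 0))) -> 1
  row 19 [10011]: (1 OR (1 XOR (0 OR 0))) -> 1
  row 20 [10100]: (0 OR (1 XOR (1 OR 0))) -> 0
  row 21 [10101]: (0 OR (1 XOR (1 OR 0))) -> 0
  row 22 [10110]: (1 OR (1 XOR (1 OR 0))) -> 1
  row 23 [10111]: (1 OR (1 XOR (1 OR 0))) -> 1
  row 24 [11000]: (0 OR (1 XOR (0 OR 1))) -> 0
  row 25 [11001]: (0 OR (1 XOR (0 OR 1))) -> 0
  row 26 [11010]: (1 OR (1 XOR (0 OR 1))) -> 1
  row 27 [11011]: (1 OR (1 XOR (0 OR 1))) -> 1
  row 28 [11100]: (0 OR (1 XOR (1 OR 1))) -> 0
  row 29 [11101]: (0 OR (1 XOR (1 OR 1))) -> 0
  row 30 [11110]: (1 OR (1 XOR (1 OR 1))) -> 1
  row 31 [11111]: (1 OR (1 XOR (1 OR 1))) -> 1
Full result column, 4 rows per line (a,b,c fixed per line; d,e runs 00..11 left to right):
  rows 0-3 [a,b,c=000]: 0011  = hex 3
  rows 4-7 [a,b,c=001]: 1111  = hex F
  rows 8-11 [a,b,c=010]: 1111  = hex F
  rows 12-15 [a,b,c=011]: 1111  = hex F
  rows 16-19 [a,b,c=100]: 1111  = hex F
  rows 20-23 [a,b,c=101]: 0011  = hex 3
  rows 24-27 [a,b,c=110]: 0011  = hex 3
  rows 28-31 [a,b,c=111]: 0011  = hex 3
Output column (row 0 .. row 31) = 00111111111111111111001100110011
Output column grouped in 4s = 0011 1111 1111 1111 1111 0011 0011 0011 = 0x3FFFF333
Convert to decimal digit by digit (value = value*16 + digit):
  3 -> 3
  3*16 + 15 (F) = 63
  63*16 + 15 (F) = 1023
  1023*16 + 15 (F) = 16383
  16383*16 + 15 (F) = 262143
  262143*16 + 3 = 4194291
  4194291*16 + 3 = 67108659
  67108659*16 + 3 = 1073738547
Decimal = 1073738547

1073738547


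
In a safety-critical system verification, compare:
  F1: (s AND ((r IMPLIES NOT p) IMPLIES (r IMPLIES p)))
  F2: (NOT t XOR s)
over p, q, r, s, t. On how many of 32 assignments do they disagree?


F1 = (s AND ((r IMPLIES NOT p) IMPLIES (r IMPLIES p)))
F2 = (NOT t XOR s)
Evaluate both on each of 32 rows (bits = p,q,r,s,t):
  row 0 [00000]: F1=0 F2=1 (differ) -> 1
  row 1 [00001]: F1=0 F2=0 -> 0
  row 2 [00010]: F1=1 F2=0 (differ) -> 1
  row 3 [00011]: F1=1 F2=1 -> 0
  row 4 [00100]: F1=0 F2=1 (differ) -> 1
  row 5 [00101]: F1=0 F2=0 -> 0
  row 6 [00110]: F1=0 F2=0 -> 0
  row 7 [00111]: F1=0 F2=1 (differ) -> 1
  row 8 [01000]: F1=0 F2=1 (differ) -> 1
  row 9 [01001]: F1=0 F2=0 -> 0
  row 10 [01010]: F1=1 F2=0 (differ) -> 1
  row 11 [01011]: F1=1 F2=1 -> 0
  row 12 [01100]: F1=0 F2=1 (differ) -> 1
  row 13 [01101]: F1=0 F2=0 -> 0
  row 14 [01110]: F1=0 F2=0 -> 0
  row 15 [01111]: F1=0 F2=1 (differ) -> 1
  row 16 [10000]: F1=0 F2=1 (differ) -> 1
  row 17 [10001]: F1=0 F2=0 -> 0
  row 18 [10010]: F1=1 F2=0 (differ) -> 1
  row 19 [10011]: F1=1 F2=1 -> 0
  row 20 [10100]: F1=0 F2=1 (differ) -> 1
  row 21 [10101]: F1=0 F2=0 -> 0
  row 22 [10110]: F1=1 F2=0 (differ) -> 1
  row 23 [10111]: F1=1 F2=1 -> 0
  row 24 [11000]: F1=0 F2=1 (differ) -> 1
  row 25 [11001]: F1=0 F2=0 -> 0
  row 26 [11010]: F1=1 F2=0 (differ) -> 1
  row 27 [11011]: F1=1 F2=1 -> 0
  row 28 [11100]: F1=0 F2=1 (differ) -> 1
  row 29 [11101]: F1=0 F2=0 -> 0
  row 30 [11110]: F1=1 F2=0 (differ) -> 1
  row 31 [11111]: F1=1 F2=1 -> 0
Full result column, 8 rows per line (p,q fixed per line; r,s,t runs 000..111 left to right):
  rows 0-7 [p,q=00]: 10101001  (ones: 4)
  rows 8-15 [p,q=01]: 10101001  (ones: 4)
  rows 16-23 [p,q=10]: 10101010  (ones: 4)
  rows 24-31 [p,q=11]: 10101010  (ones: 4)
Disagreements = 4+4+4+4 = 16

16


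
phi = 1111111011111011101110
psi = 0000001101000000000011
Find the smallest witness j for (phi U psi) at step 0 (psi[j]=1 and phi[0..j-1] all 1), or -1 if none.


(phi U psi) at 0: need smallest j with psi[j]=1 and phi[i]=1 for all i in [0,j).
Scan from step 0:
  step 0: phi=1, psi=0 -> continue
  step 1: phi=1, psi=0 -> continue
  step 2: phi=1, psi=0 -> continue
  step 3: phi=1, psi=0 -> continue
  step 6: psi=1 and phi held for [0,6) -> witness found
Witness step = 6

6


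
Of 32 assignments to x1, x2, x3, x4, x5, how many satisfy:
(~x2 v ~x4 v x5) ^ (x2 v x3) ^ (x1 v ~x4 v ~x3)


CNF with 3 clauses over 5 vars (32 assignments).
An assignment satisfies CNF iff every clause has >=1 true literal.
Check each row (bits = x1,x2,x3,x4,x5; clause T/F shown):
  row 0 [00000]: clauses=TFT -> 0
  row 1 [00001]: clauses=TFT -> 0
  row 2 [00010]: clauses=TFT -> 0
  row 3 [00011]: clauses=TFT -> 0
  row 4 [00100]: clauses=TTT -> 1
  row 5 [00101]: clauses=TTT -> 1
  row 6 [00110]: clauses=TTF -> 0
  row 7 [00111]: clauses=TTF -> 0
  row 8 [01000]: clauses=TTT -> 1
  row 9 [01001]: clauses=TTT -> 1
  row 10 [01010]: clauses=FTT -> 0
  row 11 [01011]: clauses=TTT -> 1
  row 12 [01100]: clauses=TTT -> 1
  row 13 [01101]: clauses=TTT -> 1
  row 14 [01110]: clauses=FTF -> 0
  row 15 [01111]: clauses=TTF -> 0
  row 16 [10000]: clauses=TFT -> 0
  row 17 [10001]: clauses=TFT -> 0
  row 18 [10010]: clauses=TFT -> 0
  row 19 [10011]: clauses=TFT -> 0
  row 20 [10100]: clauses=TTT -> 1
  row 21 [10101]: clauses=TTT -> 1
  row 22 [10110]: clauses=TTT -> 1
  row 23 [10111]: clauses=TTT -> 1
  row 24 [11000]: clauses=TTT -> 1
  row 25 [11001]: clauses=TTT -> 1
  row 26 [11010]: clauses=FTT -> 0
  row 27 [11011]: clauses=TTT -> 1
  row 28 [11100]: clauses=TTT -> 1
  row 29 [11101]: clauses=TTT -> 1
  row 30 [11110]: clauses=FTT -> 0
  row 31 [11111]: clauses=TTT -> 1
Full result column, 8 rows per line (x1,x2 fixed per line; x3,x4,x5 runs 000..111 left to right):
  rows 0-7 [x1,x2=00]: 00001100  (ones: 2)
  rows 8-15 [x1,x2=01]: 11011100  (ones: 5)
  rows 16-23 [x1,x2=10]: 00001111  (ones: 4)
  rows 24-31 [x1,x2=11]: 11011101  (ones: 6)
Satisfying assignments = 2+5+4+6 = 17

17


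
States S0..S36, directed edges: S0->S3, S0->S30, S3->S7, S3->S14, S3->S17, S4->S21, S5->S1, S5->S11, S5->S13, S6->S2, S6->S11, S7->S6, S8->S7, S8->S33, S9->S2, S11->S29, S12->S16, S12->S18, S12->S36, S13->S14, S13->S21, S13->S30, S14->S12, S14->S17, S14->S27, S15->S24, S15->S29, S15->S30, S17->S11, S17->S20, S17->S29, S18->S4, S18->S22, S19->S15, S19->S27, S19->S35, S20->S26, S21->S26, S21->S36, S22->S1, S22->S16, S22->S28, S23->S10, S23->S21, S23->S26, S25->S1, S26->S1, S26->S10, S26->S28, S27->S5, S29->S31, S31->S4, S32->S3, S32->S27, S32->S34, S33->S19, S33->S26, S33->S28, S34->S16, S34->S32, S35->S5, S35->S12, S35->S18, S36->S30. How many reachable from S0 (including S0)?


BFS from S0:
  layer 0: {S0}
  layer 1: {S3, S30}
  layer 2: {S7, S14, S17}
  layer 3: {S6, S11, S12, S20, S27, S29}
  layer 4: {S2, S5, S16, S18, S26, S31, S36}
  layer 5: {S1, S4, S10, S13, S22, S28}
  layer 6: {S21}
Reachable set: {S0, S1, S2, S3, S4, S5, S6, S7, S10, S11, S12, S13, S14, S16, S17, S18, S20, S21, S22, S26, S27, S28, S29, S30, S31, S36}
Count = 26

26


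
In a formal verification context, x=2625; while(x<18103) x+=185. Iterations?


Step 1: x goes from 2625 toward 18103 by 185; the body runs while x<18103, so iterations = ceil((bound-start)/step)
Step 2: Distance=15478
Step 3: ceil(15478/185)=84

84


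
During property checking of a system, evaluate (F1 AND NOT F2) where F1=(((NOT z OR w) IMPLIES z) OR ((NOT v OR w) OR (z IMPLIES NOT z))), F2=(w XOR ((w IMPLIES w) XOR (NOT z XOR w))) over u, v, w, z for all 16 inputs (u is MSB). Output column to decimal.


F1 = (((NOT z OR w) IMPLIES z) OR ((NOT v OR w) OR (z IMPLIES NOT z)))
F2 = (w XOR ((w IMPLIES w) XOR (NOT z XOR w)))
Counterexample to F1=>F2 is where F1=1 and F2=0.
Evaluate each row (bits = u,v,w,z, MSB first):
  row 0 [0000]: F1=1 F2=0 -> F1&~F2 -> 1
  row 1 [0001]: F1=1 F2=1 -> F1&~F2 -> 0
  row 2 [0010]: F1=1 F2=0 -> F1&~F2 -> 1
  row 3 [0011]: F1=1 F2=1 -> F1&~F2 -> 0
  row 4 [0100]: F1=1 F2=0 -> F1&~F2 -> 1
  row 5 [0101]: F1=1 F2=1 -> F1&~F2 -> 0
  row 6 [0110]: F1=1 F2=0 -> F1&~F2 -> 1
  row 7 [0111]: F1=1 F2=1 -> F1&~F2 -> 0
  row 8 [1000]: F1=1 F2=0 -> F1&~F2 -> 1
  row 9 [1001]: F1=1 F2=1 -> F1&~F2 -> 0
  row 10 [1010]: F1=1 F2=0 -> F1&~F2 -> 1
  row 11 [1011]: F1=1 F2=1 -> F1&~F2 -> 0
  row 12 [1100]: F1=1 F2=0 -> F1&~F2 -> 1
  row 13 [1101]: F1=1 F2=1 -> F1&~F2 -> 0
  row 14 [1110]: F1=1 F2=0 -> F1&~F2 -> 1
  row 15 [1111]: F1=1 F2=1 -> F1&~F2 -> 0
Full result column, 4 rows per line (u,v fixed per line; w,z runs 00..11 left to right):
  rows 0-3 [u,v=00]: 1010  = hex A
  rows 4-7 [u,v=01]: 1010  = hex A
  rows 8-11 [u,v=10]: 1010  = hex A
  rows 12-15 [u,v=11]: 1010  = hex A
Counterexample vector (row 0 .. row 15) = 1010101010101010
Output column grouped in 4s = 1010 1010 1010 1010 = 0xAAAA
Convert to decimal digit by digit (value = value*16 + digit):
  A -> 10
  10*16 + 10 (A) = 170
  170*16 + 10 (A) = 2730
  2730*16 + 10 (A) = 43690
Decimal = 43690

43690


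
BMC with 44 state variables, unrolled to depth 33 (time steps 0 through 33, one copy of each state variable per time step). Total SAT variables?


BMC unrolls to depth k, creating one copy of each state var for steps 0..k.
Step count = 33 + 1 = 34 (steps 0 through 33)
Vars per step = 44
Total = 44 * 34 = 1496

1496


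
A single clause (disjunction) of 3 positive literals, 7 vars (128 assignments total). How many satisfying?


Step 1: Total=2^7=128
Step 2: Unsat when all 3 false: 2^4=16
Step 3: Sat=128-16=112

112


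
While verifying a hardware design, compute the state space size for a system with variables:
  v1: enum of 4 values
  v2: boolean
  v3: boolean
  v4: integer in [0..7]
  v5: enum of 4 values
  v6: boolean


State space = product of domain sizes of all variables.
Domain sizes:
  v1 (enum of 4 values): 4
  v2 (boolean): 2
  v3 (boolean): 2
  v4 (integer in [0..7]): 8
  v5 (enum of 4 values): 4
  v6 (boolean): 2
Product = 4 * 2 * 2 * 8 * 4 * 2 = 1024

1024


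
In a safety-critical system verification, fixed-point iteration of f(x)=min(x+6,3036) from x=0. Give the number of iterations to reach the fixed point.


Step 1: x=0, cap=3036, increment=6
Step 2: x grows by 6 each step until capped at 3036; fixed point is x=3036
Step 3: iterations = ceil(3036/6) = 506

506


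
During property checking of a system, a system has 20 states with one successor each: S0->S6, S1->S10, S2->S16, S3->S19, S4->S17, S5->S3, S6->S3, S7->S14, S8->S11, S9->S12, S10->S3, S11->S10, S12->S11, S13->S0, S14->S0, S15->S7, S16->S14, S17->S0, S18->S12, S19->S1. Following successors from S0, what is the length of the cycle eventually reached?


Trace from S0 until a state repeats:
  S0 -> S6 -> S3 -> S19 -> S1 -> S10 -> S3
S3 first seen at step 2, revisited at step 6.
Cycle length = 6 - 2 = 4

4


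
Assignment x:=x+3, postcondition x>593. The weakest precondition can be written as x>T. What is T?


Formula: wp(x:=E, P) = P[E/x] (substitute E for x in postcondition)
Step 1: Postcondition: x>593
Step 2: Substitute x+3 for x: x+3>593
Step 3: Solve for x: x > 593-3 = 590

590


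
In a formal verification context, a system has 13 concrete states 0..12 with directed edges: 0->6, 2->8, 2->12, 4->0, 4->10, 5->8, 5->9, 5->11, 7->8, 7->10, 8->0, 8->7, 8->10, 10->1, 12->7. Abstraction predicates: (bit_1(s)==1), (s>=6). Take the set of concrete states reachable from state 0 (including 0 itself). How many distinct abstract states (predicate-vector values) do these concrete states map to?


BFS from 0:
Concrete reachable: {0, 6}
Abstract via predicates (bit_1(s)==1), (s>=6):
  (0,0) <- {0}
  (1,1) <- {6}
Distinct abstract states = 2

2


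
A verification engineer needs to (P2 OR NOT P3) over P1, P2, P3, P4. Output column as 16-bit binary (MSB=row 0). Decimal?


Formula: (P2 OR NOT P3) over P1, P2, P3, P4 (16 rows)
Evaluate each row (bits = P1,P2,P3,P4, MSB first):
  row 0 [0000]: (0 OR NOT 0) -> 1
  row 1 [0001]: (0 OR NOT 0) -> 1
  row 2 [0010]: (0 OR NOT 1) -> 0
  row 3 [0011]: (0 OR NOT 1) -> 0
  row 4 [0100]: (1 OR NOT 0) -> 1
  row 5 [0101]: (1 OR NOT 0) -> 1
  row 6 [0110]: (1 OR NOT 1) -> 1
  row 7 [0111]: (1 OR NOT 1) -> 1
  row 8 [1000]: (0 OR NOT 0) -> 1
  row 9 [1001]: (0 OR NOT 0) -> 1
  row 10 [1010]: (0 OR NOT 1) -> 0
  row 11 [1011]: (0 OR NOT 1) -> 0
  row 12 [1100]: (1 OR NOT 0) -> 1
  row 13 [1101]: (1 OR NOT 0) -> 1
  row 14 [1110]: (1 OR NOT 1) -> 1
  row 15 [1111]: (1 OR NOT 1) -> 1
Full result column, 4 rows per line (P1,P2 fixed per line; P3,P4 runs 00..11 left to right):
  rows 0-3 [P1,P2=00]: 1100  = hex C
  rows 4-7 [P1,P2=01]: 1111  = hex F
  rows 8-11 [P1,P2=10]: 1100  = hex C
  rows 12-15 [P1,P2=11]: 1111  = hex F
Output column (row 0 .. row 15) = 1100111111001111
Output column grouped in 4s = 1100 1111 1100 1111 = 0xCFCF
Convert to decimal digit by digit (value = value*16 + digit):
  C -> 12
  12*16 + 15 (F) = 207
  207*16 + 12 (C) = 3324
  3324*16 + 15 (F) = 53199
Decimal = 53199

53199


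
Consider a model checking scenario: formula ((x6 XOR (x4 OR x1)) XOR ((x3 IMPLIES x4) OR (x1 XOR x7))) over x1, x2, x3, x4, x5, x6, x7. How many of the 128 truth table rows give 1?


Formula: ((x6 XOR (x4 OR x1)) XOR ((x3 IMPLIES x4) OR (x1 XOR x7))) over 7 vars (128 rows)
Evaluate each row (x1, x2, x3, x4, x5, x6, x7 as bits, MSB first):
  row 0 [0000000]: ((0 XOR (0 OR 0)) XOR ((0 IMPLIES 0) OR (0 XOR 0))) -> 1
  row 1 [0000001]: ((0 XOR (0 OR 0)) XOR ((0 IMPLIES 0) OR (0 XOR 1))) -> 1
  row 2 [0000010]: ((1 XOR (0 OR 0)) XOR ((0 IMPLIES 0) OR (0 XOR 0))) -> 0
  row 3 [0000011]: ((1 XOR (0 OR 0)) XOR ((0 IMPLIES 0) OR (0 XOR 1))) -> 0
  row 4 [0000100]: ((0 XOR (0 OR 0)) XOR ((0 IMPLIES 0) OR (0 XOR 0))) -> 1
  (every remaining row is evaluated the same way; all 128 results are listed next)
Full result column, 8 rows per line (x1,x2,x3,x4 fixed per line; x5,x6,x7 runs 000..111 left to right):
  rows 0-7 [x1,x2,x3,x4=0000]: 11001100  (ones: 4)
  rows 8-15 [x1,x2,x3,x4=0001]: 00110011  (ones: 4)
  rows 16-23 [x1,x2,x3,x4=0010]: 01100110  (ones: 4)
  rows 24-31 [x1,x2,x3,x4=0011]: 00110011  (ones: 4)
  rows 32-39 [x1,x2,x3,x4=0100]: 11001100  (ones: 4)
  rows 40-47 [x1,x2,x3,x4=0101]: 00110011  (ones: 4)
  rows 48-55 [x1,x2,x3,x4=0110]: 01100110  (ones: 4)
  rows 56-63 [x1,x2,x3,x4=0111]: 00110011  (ones: 4)
  rows 64-71 [x1,x2,x3,x4=1000]: 00110011  (ones: 4)
  rows 72-79 [x1,x2,x3,x4=1001]: 00110011  (ones: 4)
  rows 80-87 [x1,x2,x3,x4=1010]: 01100110  (ones: 4)
  rows 88-95 [x1,x2,x3,x4=1011]: 00110011  (ones: 4)
  rows 96-103 [x1,x2,x3,x4=1100]: 00110011  (ones: 4)
  rows 104-111 [x1,x2,x3,x4=1101]: 00110011  (ones: 4)
  rows 112-119 [x1,x2,x3,x4=1110]: 01100110  (ones: 4)
  rows 120-127 [x1,x2,x3,x4=1111]: 00110011  (ones: 4)
Count of 1-rows = 4+4+4+4+4+4+4+4+4+4+4+4+4+4+4+4 = 64

64
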